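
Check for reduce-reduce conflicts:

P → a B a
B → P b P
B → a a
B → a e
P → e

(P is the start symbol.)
A reduce-reduce conflict occurs when an LR(0) state has two complete items [A → α .] and [B → β .] — both call for a reduction, and with no lookahead the parser cannot choose between them.

Augment with P' → P and build the canonical LR(0) collection (I0 = CLOSURE({[P' → . P]}), then GOTO on every symbol after a dot until no new states appear). It has 12 states:
  I0: { [P → . a B a], [P → . e], [P' → . P] }  — shift
  I1: { [P' → P .] }  — accept
  I2: { [B → . P b P], [B → . a a], [B → . a e], [P → . a B a], [P → . e], [P → a . B a] }  — shift
  I3: { [P → e .] }  — reduce
  I4: { [P → a B . a] }  — shift
  I5: { [B → P . b P] }  — shift
  I6: { [B → . P b P], [B → . a a], [B → . a e], [B → a . a], [B → a . e], [P → . a B a], [P → . e], [P → a . B a] }  — shift
  I7: { [B → . P b P], [B → . a a], [B → . a e], [B → a . a], [B → a . e], [B → a a .], [P → . a B a], [P → . e], [P → a . B a] }  — shift, reduce
  I8: { [B → a e .], [P → e .] }  — 2 reduces
  I9: { [B → P b . P], [P → . a B a], [P → . e] }  — shift
  I10: { [B → P b P .] }  — reduce
  I11: { [P → a B a .] }  — reduce

I8 contains complete items [B → a e .], [P → e .] — reduce-reduce conflict.

Answer: Yes — I8: [B → a e .] vs [P → e .]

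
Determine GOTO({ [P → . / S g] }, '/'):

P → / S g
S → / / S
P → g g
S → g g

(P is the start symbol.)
GOTO(I, '/') = CLOSURE({ [A → αX.β] : [A → α.Xβ] ∈ I, X = '/' })

Items with dot before '/', with the dot advanced:
  [P → . / S g] → [P → / . S g]
Closure of the advanced items:
  [P → / . S g] has the dot before S: add [S → . / / S], [S → . g g]

GOTO = { [P → / . S g], [S → . / / S], [S → . g g] }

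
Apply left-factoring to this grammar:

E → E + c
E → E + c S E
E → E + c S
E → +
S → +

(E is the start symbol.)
E → E + c E'
E' → ε
E' → S E''
E'' → E
E'' → ε
E → +
S → +

Left-factoring transforms A → αβ₁ | αβ₂ into A → αA' and A' → β₁ | β₂
(α is the longest common prefix among the alternatives). Repeat until
no nonterminal has two alternatives with a common prefix.

Round 1: E has alternatives sharing prefix 'E + c'. Introduce E': E → E + c E'
  Add: E' → ε
  Add: E' → S E
  Add: E' → S

Round 2: E' has alternatives sharing prefix 'S'. Introduce E'': E' → S E''
  Add: E'' → E
  Add: E'' → ε

No remaining common prefixes — done.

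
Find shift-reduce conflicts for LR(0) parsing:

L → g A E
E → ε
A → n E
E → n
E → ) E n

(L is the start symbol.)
Yes — I3: [E → .] vs [E → . ) E n]; I4: [E → .] vs [E → . ) E n]; I5: [E → .] vs [E → . ) E n]

A shift-reduce conflict occurs when an LR(0) state has both:
  - a complete (reduce) item [A → α .] (dot at the end), and
  - a shift item [B → β . c γ] (dot before a terminal).

Augment with L' → L and build the canonical LR(0) collection (I0 = CLOSURE({[L' → . L]}), then GOTO on every symbol after a dot until no new states appear). It has 11 states:
  I0: { [L → . g A E], [L' → . L] }  — shift
  I1: { [L' → L .] }  — accept
  I2: { [A → . n E], [L → g . A E] }  — shift
  I3: { [E → . ) E n], [E → . n], [E → .], [L → g A . E] }  — shift, reduce
  I4: { [A → n . E], [E → . ) E n], [E → . n], [E → .] }  — shift, reduce
  I5: { [E → ) . E n], [E → . ) E n], [E → . n], [E → .] }  — shift, reduce
  I6: { [A → n E .] }  — reduce
  I7: { [E → n .] }  — reduce
  I8: { [E → ) E . n] }  — shift
  I9: { [E → ) E n .] }  — reduce
  I10: { [L → g A E .] }  — reduce

I3 contains reduce item [E → .] and shift items [E → . ) E n], [E → . n] — shift-reduce conflict.
I4 contains reduce item [E → .] and shift items [E → . ) E n], [E → . n] — shift-reduce conflict.
I5 contains reduce item [E → .] and shift items [E → . ) E n], [E → . n] — shift-reduce conflict.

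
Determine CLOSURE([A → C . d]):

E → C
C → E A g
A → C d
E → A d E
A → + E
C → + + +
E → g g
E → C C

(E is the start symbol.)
{ [A → C . d] }

To compute CLOSURE, for each item [A → α.Bβ] where B is a non-terminal, add [B → .γ] for all productions B → γ; repeat for the newly added items until nothing changes.

Start with: [A → C . d]
The dot precedes the terminal d, so nothing is added.

CLOSURE = { [A → C . d] }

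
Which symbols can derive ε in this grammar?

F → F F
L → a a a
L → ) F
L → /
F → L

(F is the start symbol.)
None

A non-terminal is nullable if it can derive ε (the empty string): either it has an ε-production, or it has a production whose right-hand side consists entirely of nullable non-terminals.

There are no ε-productions, so no non-terminal can derive ε.
No non-terminals are nullable.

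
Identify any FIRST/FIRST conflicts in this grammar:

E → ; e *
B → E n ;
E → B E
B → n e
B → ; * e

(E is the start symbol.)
A FIRST/FIRST conflict occurs when two productions N → α and N → β for the same non-terminal have FIRST(α) ∩ FIRST(β) ≠ ∅ (with ε ∈ FIRST of a nullable right-hand side, so two nullable alternatives also conflict).

FIRST sets of the non-terminals at (or reachable through a nullable prefix from) the front of some alternative:
  FIRST(B) = { ';', 'n' }
  FIRST(E) = { ';', 'n' }

Productions for E:
  E → ; e *: FIRST = { ';' }
  E → B E: FIRST = { ';', 'n' }
Productions for B:
  B → E n ;: FIRST = { ';', 'n' }
  B → n e: FIRST = { 'n' }
  B → ; * e: FIRST = { ';' }

Conflict for E: E → ; e * and E → B E
  Overlap: { ';' }
Conflict for B: B → E n ; and B → n e
  Overlap: { 'n' }
Conflict for B: B → E n ; and B → ; * e
  Overlap: { ';' }

Answer: Yes. E → ';' e '*' / E → B E on { ';' }; B → E n ';' / B → n e on { 'n' }; B → E n ';' / B → ';' '*' e on { ';' }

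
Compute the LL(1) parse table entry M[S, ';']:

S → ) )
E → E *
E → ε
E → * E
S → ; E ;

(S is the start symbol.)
To find M[S, ';'], we find productions for S where ';' is in the predict set (PREDICT(N → α) = (FIRST(α) \ {ε}) ∪ (FOLLOW(N) if α ⇒* ε)).

S → ) ): PREDICT = { ')' }
S → ; E ;: PREDICT = { ';' }
  ';' is in predict set, so this production goes in M[S, ';']

M[S, ';'] = S → ; E ;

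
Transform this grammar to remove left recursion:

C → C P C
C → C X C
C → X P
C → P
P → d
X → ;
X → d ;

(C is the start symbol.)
C is directly left-recursive. The standard transformation for
  A → A α₁ | ... | A α_m | β₁ | ... | β_n
is
  A  → β₁ A' | ... | β_n A'
  A' → α₁ A' | ... | α_m A' | ε

C → X P becomes C → X P C'
C → P becomes C → P C'
C → C P C becomes C' → P C C'
C → C X C becomes C' → X C C'
Add C' → ε

Productions for other non-terminals are unchanged:
  P → d
  X → ;
  X → d ;

Resulting grammar:
C → X P C'
C → P C'
C' → P C C'
C' → X C C'
C' → ε
P → d
X → ;
X → d ;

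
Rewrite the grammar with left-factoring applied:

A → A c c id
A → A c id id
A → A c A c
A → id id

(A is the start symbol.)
Left-factoring transforms A → αβ₁ | αβ₂ into A → αA' and A' → β₁ | β₂
(α is the longest common prefix among the alternatives). Repeat until
no nonterminal has two alternatives with a common prefix.

Round 1: A has alternatives sharing prefix 'A c'. Introduce A': A → A c A'
  Add: A' → c id
  Add: A' → id id
  Add: A' → A c

No remaining common prefixes — done.

Resulting grammar:
A → A c A'
A' → c id
A' → id id
A' → A c
A → id id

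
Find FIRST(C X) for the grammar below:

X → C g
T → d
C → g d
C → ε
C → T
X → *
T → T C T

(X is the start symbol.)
{ '*', 'd', 'g' }

FIRST sets of the non-terminals involved (from the grammar, by fixed-point iteration):
  FIRST(C) = { 'd', 'g', ε }
  FIRST(X) = { '*', 'd', 'g' }

To compute FIRST(C X), process the symbols left to right:
Symbol C is a non-terminal. Add FIRST(C) \ {ε} = { 'd', 'g' }
C is nullable (ε ∈ FIRST(C)), continue to the next symbol.
Symbol X is a non-terminal. Add FIRST(X) \ {ε} = { '*', 'd', 'g' }
X is not nullable (ε ∉ FIRST(X)), so stop here.
FIRST(C X) = { '*', 'd', 'g' }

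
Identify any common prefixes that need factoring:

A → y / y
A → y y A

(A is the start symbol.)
Yes, A has productions with common prefix 'y'

Left-factoring is needed when two productions for the same non-terminal
share a common prefix on the right-hand side.

Productions for A:
  A → y / y
  A → y y A

Found common prefix 'y' in productions for A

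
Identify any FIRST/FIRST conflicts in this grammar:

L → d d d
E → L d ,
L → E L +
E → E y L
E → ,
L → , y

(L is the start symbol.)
FIRST sets of the non-terminals at (or reachable through a nullable prefix from) the front of some alternative:
  FIRST(E) = { ',', 'd' }
  FIRST(L) = { ',', 'd' }

Productions for L:
  L → d d d: FIRST = { 'd' }
  L → E L +: FIRST = { ',', 'd' }
  L → , y: FIRST = { ',' }
Productions for E:
  E → L d ,: FIRST = { ',', 'd' }
  E → E y L: FIRST = { ',', 'd' }
  E → ,: FIRST = { ',' }

Conflict for L: L → d d d and L → E L +
  Overlap: { 'd' }
Conflict for L: L → E L + and L → , y
  Overlap: { ',' }
Conflict for E: E → L d , and E → E y L
  Overlap: { ',', 'd' }
Conflict for E: E → L d , and E → ,
  Overlap: { ',' }
Conflict for E: E → E y L and E → ,
  Overlap: { ',' }

Answer: Yes. L → d d d / L → E L '+' on { 'd' }; L → E L '+' / L → ',' y on { ',' }; E → L d ',' / E → E y L on { ',', 'd' }; E → L d ',' / E → ',' on { ',' }; E → E y L / E → ',' on { ',' }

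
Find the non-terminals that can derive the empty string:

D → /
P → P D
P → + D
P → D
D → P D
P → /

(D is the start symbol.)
None

A non-terminal is nullable if it can derive ε (the empty string): either it has an ε-production, or it has a production whose right-hand side consists entirely of nullable non-terminals.

There are no ε-productions, so no non-terminal can derive ε.
No non-terminals are nullable.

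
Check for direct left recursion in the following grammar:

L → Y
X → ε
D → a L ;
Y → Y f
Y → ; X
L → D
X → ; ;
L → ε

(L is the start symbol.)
L → Y: starts with Y
X → ε: starts with ε
D → a L ;: starts with a
Y → Y f: LEFT RECURSIVE (starts with Y)
Y → ; X: starts with ';'
L → D: starts with D
X → ; ;: starts with ';'
L → ε: starts with ε

The grammar has direct left recursion on: Y.

Answer: Yes, Y is left-recursive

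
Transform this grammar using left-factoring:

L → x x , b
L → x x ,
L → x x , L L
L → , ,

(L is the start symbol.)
Left-factoring transforms A → αβ₁ | αβ₂ into A → αA' and A' → β₁ | β₂
(α is the longest common prefix among the alternatives). Repeat until
no nonterminal has two alternatives with a common prefix.

Round 1: L has alternatives sharing prefix 'x x ,'. Introduce L': L → x x , L'
  Add: L' → b
  Add: L' → ε
  Add: L' → L L

No remaining common prefixes — done.

Resulting grammar:
L → x x , L'
L' → b
L' → ε
L' → L L
L → , ,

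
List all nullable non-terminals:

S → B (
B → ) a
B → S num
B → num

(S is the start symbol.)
A non-terminal is nullable if it can derive ε (the empty string): either it has an ε-production, or it has a production whose right-hand side consists entirely of nullable non-terminals.

There are no ε-productions, so no non-terminal can derive ε.
No non-terminals are nullable.

Answer: None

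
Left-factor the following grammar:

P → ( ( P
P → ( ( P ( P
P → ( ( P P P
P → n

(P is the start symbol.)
P → ( ( P P'
P' → ε
P' → ( P
P' → P P
P → n

Left-factoring transforms A → αβ₁ | αβ₂ into A → αA' and A' → β₁ | β₂
(α is the longest common prefix among the alternatives). Repeat until
no nonterminal has two alternatives with a common prefix.

Round 1: P has alternatives sharing prefix '( ( P'. Introduce P': P → ( ( P P'
  Add: P' → ε
  Add: P' → ( P
  Add: P' → P P

No remaining common prefixes — done.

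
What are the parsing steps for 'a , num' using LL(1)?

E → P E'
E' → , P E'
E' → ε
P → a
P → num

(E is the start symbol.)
LL(1) parsing maintains a stack (initially the start symbol over $) and the input. At each step: if the stack top is a terminal, match it against the current input token; if it is a non-terminal N, replace it with the RHS of M[N, lookahead] (the unique production whose predict set contains the lookahead).

Stack is shown with the top on the left.

Stack     Input      Action
---------------------------
E $       a , num $  output E → P E'
P E' $    a , num $  output P → a
a E' $    a , num $  match 'a'
E' $      , num $    output E' → , P E'
, P E' $  , num $    match ','
P E' $    num $      output P → num
num E' $  num $      match 'num'
E' $      $          output E' → ε
$         $          accept

The string is accepted.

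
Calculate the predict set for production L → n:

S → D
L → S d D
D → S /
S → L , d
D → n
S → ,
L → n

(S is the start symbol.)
PREDICT(L → n) = (FIRST(RHS) \ {ε}) ∪ (FOLLOW(L) if ε ∈ FIRST(RHS), i.e. RHS ⇒* ε)
FIRST(n) = { 'n' }
ε ∉ FIRST(n), so FOLLOW(L) is not added.
PREDICT(L → n) = { 'n' }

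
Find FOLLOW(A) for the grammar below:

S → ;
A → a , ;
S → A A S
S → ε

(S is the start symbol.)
{ $, ';', 'a' }

To compute FOLLOW(A), find every occurrence of A on a right-hand side N → α A β: add FIRST(β) \ {ε}, and if β is empty or nullable also add FOLLOW(N). Iterate to a fixed point.

In S → A A S: A is followed by A S, add FIRST(A S) \ {ε} = { 'a' }
In S → A A S: A is followed by S, add FIRST(S) \ {ε} = { ';', 'a' }
  S is nullable, so also add FOLLOW(S)

The FOLLOW sets referred to above (computed the same way, to a fixed point):
  FOLLOW(S) = { $ }

Taking the union: FOLLOW(A) = { $, ';', 'a' }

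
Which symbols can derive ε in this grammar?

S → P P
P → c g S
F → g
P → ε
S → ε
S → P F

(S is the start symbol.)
{ 'P', 'S' }

A non-terminal is nullable if it can derive ε (the empty string): either it has an ε-production, or it has a production whose right-hand side consists entirely of nullable non-terminals.

ε-productions: P → ε, S → ε
So P, S are immediately nullable.
No further non-terminal can be added: every production for the remaining non-terminals contains a terminal or a non-nullable non-terminal.
Nullable = { 'P', 'S' }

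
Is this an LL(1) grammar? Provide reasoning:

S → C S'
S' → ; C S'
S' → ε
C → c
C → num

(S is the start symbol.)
A grammar is LL(1) if for each non-terminal N with multiple productions, the predict sets of those productions are pairwise disjoint, where PREDICT(N → α) = (FIRST(α) \ {ε}) ∪ (FOLLOW(N) if α ⇒* ε).

Relevant sets:
  FOLLOW(S') = { $ }

For S':
  PREDICT(S' → ';' C S') = { ';' }
  PREDICT(S' → ε) = { $ }
For C:
  PREDICT(C → c) = { 'c' }
  PREDICT(C → num) = { 'num' }
S has a single production, so nothing to check there.

All predict sets are disjoint. The grammar IS LL(1).

Answer: Yes, the grammar is LL(1).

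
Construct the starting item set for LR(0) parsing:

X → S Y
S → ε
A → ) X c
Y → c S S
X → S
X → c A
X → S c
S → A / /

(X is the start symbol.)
{ [A → . ) X c], [S → . A / /], [S → .], [X → . S Y], [X → . S c], [X → . S], [X → . c A], [X' → . X] }

First, augment the grammar with X' → X
I₀ = CLOSURE({ [X' → . X] }):
  [X' → . X] has the dot before X: add [X → . S Y], [X → . S], [X → . c A], [X → . S c]
  [X → . S Y] has the dot before S: add [S → .], [S → . A / /]
  [S → . A / /] has the dot before A: add [A → . ) X c]
No further items can be added.

I₀ = { [A → . ) X c], [S → . A / /], [S → .], [X → . S Y], [X → . S c], [X → . S], [X → . c A], [X' → . X] }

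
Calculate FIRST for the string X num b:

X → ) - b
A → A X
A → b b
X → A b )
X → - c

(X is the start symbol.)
FIRST sets of the non-terminals involved (from the grammar, by fixed-point iteration):
  FIRST(X) = { ')', '-', 'b' }

To compute FIRST(X num b), process the symbols left to right:
Symbol X is a non-terminal. Add FIRST(X) \ {ε} = { ')', '-', 'b' }
X is not nullable (ε ∉ FIRST(X)), so stop here.
FIRST(X num b) = { ')', '-', 'b' }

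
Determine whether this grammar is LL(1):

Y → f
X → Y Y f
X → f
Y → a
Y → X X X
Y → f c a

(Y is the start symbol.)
No. Predict set conflict for Y: { 'f' }

A grammar is LL(1) if for each non-terminal N with multiple productions, the predict sets of those productions are pairwise disjoint, where PREDICT(N → α) = (FIRST(α) \ {ε}) ∪ (FOLLOW(N) if α ⇒* ε).

Relevant sets:
  FIRST(X) = { 'a', 'f' }
  FIRST(Y) = { 'a', 'f' }

For Y:
  PREDICT(Y → f) = { 'f' }
  PREDICT(Y → a) = { 'a' }
  PREDICT(Y → X X X) = { 'a', 'f' }
  PREDICT(Y → f c a) = { 'f' }
For X:
  PREDICT(X → Y Y f) = { 'a', 'f' }
  PREDICT(X → f) = { 'f' }

Conflict found: Predict set conflict for Y: { 'f' }
The grammar is NOT LL(1).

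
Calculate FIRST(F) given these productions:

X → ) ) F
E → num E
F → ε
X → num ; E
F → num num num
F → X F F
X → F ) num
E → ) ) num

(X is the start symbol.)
{ ')', 'num', ε }

FIRST sets of the other non-terminals involved (by the same procedure, iterated to a fixed point):
  FIRST(X) = { ')', 'num' }

From F → ε:
  - ε-production, so ε ∈ FIRST(F)
From F → num num num:
  - num is a terminal: add 'num' and stop
From F → X F F:
  - X is a non-terminal: add FIRST(X) \ {ε} = { ')', 'num' }
    X is not nullable, so stop

Collecting: FIRST(F) = { ')', 'num', ε }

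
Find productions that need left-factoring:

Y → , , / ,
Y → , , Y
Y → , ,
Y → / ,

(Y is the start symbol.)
Left-factoring is needed when two productions for the same non-terminal
share a common prefix on the right-hand side.

Productions for Y:
  Y → , , / ,
  Y → , , Y
  Y → , ,
  Y → / ,

Found common prefix ', ,' in productions for Y

Answer: Yes, Y has productions with common prefix ', ,'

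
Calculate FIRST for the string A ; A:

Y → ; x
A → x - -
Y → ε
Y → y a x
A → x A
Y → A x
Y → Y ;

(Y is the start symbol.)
FIRST sets of the non-terminals involved (from the grammar, by fixed-point iteration):
  FIRST(A) = { 'x' }

To compute FIRST(A ; A), process the symbols left to right:
Symbol A is a non-terminal. Add FIRST(A) \ {ε} = { 'x' }
A is not nullable (ε ∉ FIRST(A)), so stop here.
FIRST(A ; A) = { 'x' }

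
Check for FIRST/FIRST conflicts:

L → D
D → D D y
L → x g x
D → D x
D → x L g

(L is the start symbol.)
FIRST sets of the non-terminals at (or reachable through a nullable prefix from) the front of some alternative:
  FIRST(D) = { 'x' }

Productions for L:
  L → D: FIRST = { 'x' }
  L → x g x: FIRST = { 'x' }
Productions for D:
  D → D D y: FIRST = { 'x' }
  D → D x: FIRST = { 'x' }
  D → x L g: FIRST = { 'x' }

Conflict for L: L → D and L → x g x
  Overlap: { 'x' }
Conflict for D: D → D D y and D → D x
  Overlap: { 'x' }
Conflict for D: D → D D y and D → x L g
  Overlap: { 'x' }
Conflict for D: D → D x and D → x L g
  Overlap: { 'x' }

Answer: Yes. L → D / L → x g x on { 'x' }; D → D D y / D → D x on { 'x' }; D → D D y / D → x L g on { 'x' }; D → D x / D → x L g on { 'x' }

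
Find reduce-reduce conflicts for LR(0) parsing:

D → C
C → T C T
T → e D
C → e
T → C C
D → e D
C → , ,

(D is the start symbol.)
Yes — I6: [D → e D .] vs [T → e D .]

Augment with D' → D and build the canonical LR(0) collection (I0 = CLOSURE({[D' → . D]}), then GOTO on every symbol after a dot until no new states appear). It has 13 states:
  I0: { [C → . , ,], [C → . T C T], [C → . e], [D → . C], [D → . e D], [D' → . D], [T → . C C], [T → . e D] }  — shift
  I1: { [C → , . ,] }  — shift
  I2: { [C → . , ,], [C → . T C T], [C → . e], [D → C .], [T → . C C], [T → . e D], [T → C . C] }  — shift, reduce
  I3: { [D' → D .] }  — accept
  I4: { [C → . , ,], [C → . T C T], [C → . e], [C → T . C T], [T → . C C], [T → . e D] }  — shift
  I5: { [C → . , ,], [C → . T C T], [C → . e], [C → e .], [D → . C], [D → . e D], [D → e . D], [T → . C C], [T → . e D], [T → e . D] }  — shift, reduce
  I6: { [D → e D .], [T → e D .] }  — 2 reduces
  I7: { [C → . , ,], [C → . T C T], [C → . e], [C → T C . T], [T → . C C], [T → . e D], [T → C . C] }  — shift
  I8: { [C → . , ,], [C → . T C T], [C → . e], [C → e .], [D → . C], [D → . e D], [T → . C C], [T → . e D], [T → e . D] }  — shift, reduce
  I9: { [T → e D .] }  — reduce
  I10: { [C → . , ,], [C → . T C T], [C → . e], [T → . C C], [T → . e D], [T → C . C], [T → C C .] }  — shift, reduce
  I11: { [C → . , ,], [C → . T C T], [C → . e], [C → T . C T], [C → T C T .], [T → . C C], [T → . e D] }  — shift, reduce
  I12: { [C → , , .] }  — reduce

I6 contains complete items [D → e D .], [T → e D .] — reduce-reduce conflict.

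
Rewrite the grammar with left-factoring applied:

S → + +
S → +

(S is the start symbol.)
Left-factoring transforms A → αβ₁ | αβ₂ into A → αA' and A' → β₁ | β₂
(α is the longest common prefix among the alternatives). Repeat until
no nonterminal has two alternatives with a common prefix.

Round 1: S has alternatives sharing prefix '+'. Introduce S': S → + S'
  Add: S' → +
  Add: S' → ε

No remaining common prefixes — done.

Resulting grammar:
S → + S'
S' → +
S' → ε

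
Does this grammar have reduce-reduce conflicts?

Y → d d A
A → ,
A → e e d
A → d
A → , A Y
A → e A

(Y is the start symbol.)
Yes — I10: [A → d .] vs [A → e e d .]

A reduce-reduce conflict occurs when an LR(0) state has two complete items [A → α .] and [B → β .] — both call for a reduction, and with no lookahead the parser cannot choose between them.

Augment with Y' → Y and build the canonical LR(0) collection (I0 = CLOSURE({[Y' → . Y]}), then GOTO on every symbol after a dot until no new states appear). It has 13 states:
  I0: { [Y → . d d A], [Y' → . Y] }  — shift
  I1: { [Y' → Y .] }  — accept
  I2: { [Y → d . d A] }  — shift
  I3: { [A → . , A Y], [A → . ,], [A → . d], [A → . e A], [A → . e e d], [Y → d d . A] }  — shift
  I4: { [A → , . A Y], [A → , .], [A → . , A Y], [A → . ,], [A → . d], [A → . e A], [A → . e e d] }  — shift, reduce
  I5: { [Y → d d A .] }  — reduce
  I6: { [A → d .] }  — reduce
  I7: { [A → . , A Y], [A → . ,], [A → . d], [A → . e A], [A → . e e d], [A → e . A], [A → e . e d] }  — shift
  I8: { [A → e A .] }  — reduce
  I9: { [A → . , A Y], [A → . ,], [A → . d], [A → . e A], [A → . e e d], [A → e . A], [A → e . e d], [A → e e . d] }  — shift
  I10: { [A → d .], [A → e e d .] }  — 2 reduces
  I11: { [A → , A . Y], [Y → . d d A] }  — shift
  I12: { [A → , A Y .] }  — reduce

I10 contains complete items [A → d .], [A → e e d .] — reduce-reduce conflict.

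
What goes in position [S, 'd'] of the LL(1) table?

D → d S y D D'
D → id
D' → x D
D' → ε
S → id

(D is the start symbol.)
To find M[S, 'd'], we find productions for S where 'd' is in the predict set (PREDICT(N → α) = (FIRST(α) \ {ε}) ∪ (FOLLOW(N) if α ⇒* ε)).

S → id: PREDICT = { 'id' }

M[S, 'd'] is empty (no production applies)

Answer: Empty (error entry)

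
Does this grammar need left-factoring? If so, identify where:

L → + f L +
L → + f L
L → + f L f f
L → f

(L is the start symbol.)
Left-factoring is needed when two productions for the same non-terminal
share a common prefix on the right-hand side.

Productions for L:
  L → + f L +
  L → + f L
  L → + f L f f
  L → f

Found common prefix '+ f L' in productions for L

Answer: Yes, L has productions with common prefix '+ f L'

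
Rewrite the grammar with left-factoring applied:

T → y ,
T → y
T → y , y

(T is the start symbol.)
T → y T'
T' → , T''
T'' → ε
T'' → y
T' → ε

Left-factoring transforms A → αβ₁ | αβ₂ into A → αA' and A' → β₁ | β₂
(α is the longest common prefix among the alternatives). Repeat until
no nonterminal has two alternatives with a common prefix.

Round 1: T has alternatives sharing prefix 'y'. Introduce T': T → y T'
  Add: T' → ,
  Add: T' → ε
  Add: T' → , y

Round 2: T' has alternatives sharing prefix ','. Introduce T'': T' → , T''
  Add: T'' → ε
  Add: T'' → y

No remaining common prefixes — done.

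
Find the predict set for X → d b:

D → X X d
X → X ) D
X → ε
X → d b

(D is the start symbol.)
PREDICT(X → d b) = (FIRST(RHS) \ {ε}) ∪ (FOLLOW(X) if ε ∈ FIRST(RHS), i.e. RHS ⇒* ε)
FIRST(d b) = { 'd' }
ε ∉ FIRST(d b), so FOLLOW(X) is not added.
PREDICT(X → d b) = { 'd' }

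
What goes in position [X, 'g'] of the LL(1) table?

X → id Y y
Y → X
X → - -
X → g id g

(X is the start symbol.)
To find M[X, 'g'], we find productions for X where 'g' is in the predict set (PREDICT(N → α) = (FIRST(α) \ {ε}) ∪ (FOLLOW(N) if α ⇒* ε)).

X → id Y y: PREDICT = { 'id' }
X → - -: PREDICT = { '-' }
X → g id g: PREDICT = { 'g' }
  'g' is in predict set, so this production goes in M[X, 'g']

M[X, 'g'] = X → g id g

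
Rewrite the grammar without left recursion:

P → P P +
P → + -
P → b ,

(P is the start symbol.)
P → + - P'
P → b , P'
P' → P + P'
P' → ε

P is directly left-recursive. The standard transformation for
  A → A α₁ | ... | A α_m | β₁ | ... | β_n
is
  A  → β₁ A' | ... | β_n A'
  A' → α₁ A' | ... | α_m A' | ε

P → + - becomes P → + - P'
P → b , becomes P → b , P'
P → P P + becomes P' → P + P'
Add P' → ε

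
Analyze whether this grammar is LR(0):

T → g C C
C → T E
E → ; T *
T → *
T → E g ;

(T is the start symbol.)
A grammar is LR(0) if no state in the canonical LR(0) collection has:
  - both a shift item (dot before a terminal) and a complete item (shift-reduce conflict), or
  - two or more complete items (reduce-reduce conflict; the accept item [T' → T .] counts as a complete item here).

Augment with T' → T and build the canonical LR(0) collection (I0 = CLOSURE({[T' → . T]}), then GOTO on every symbol after a dot until no new states appear). It has 14 states:
  I0: { [E → . ; T *], [T → . *], [T → . E g ;], [T → . g C C], [T' → . T] }  — shift
  I1: { [T → * .] }  — reduce
  I2: { [E → . ; T *], [E → ; . T *], [T → . *], [T → . E g ;], [T → . g C C] }  — shift
  I3: { [T → E . g ;] }  — shift
  I4: { [T' → T .] }  — accept
  I5: { [C → . T E], [E → . ; T *], [T → . *], [T → . E g ;], [T → . g C C], [T → g . C C] }  — shift
  I6: { [C → . T E], [E → . ; T *], [T → . *], [T → . E g ;], [T → . g C C], [T → g C . C] }  — shift
  I7: { [C → T . E], [E → . ; T *] }  — shift
  I8: { [C → T E .] }  — reduce
  I9: { [T → g C C .] }  — reduce
  I10: { [T → E g . ;] }  — shift
  I11: { [T → E g ; .] }  — reduce
  I12: { [E → ; T . *] }  — shift
  I13: { [E → ; T * .] }  — reduce

Every state is either a pure shift/goto state or contains exactly one complete item and nothing to shift — no conflicts. The grammar is LR(0).

Answer: Yes, the grammar is LR(0)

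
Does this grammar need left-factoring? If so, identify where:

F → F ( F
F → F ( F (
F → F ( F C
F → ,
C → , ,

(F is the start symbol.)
Left-factoring is needed when two productions for the same non-terminal
share a common prefix on the right-hand side.

Productions for F:
  F → F ( F
  F → F ( F (
  F → F ( F C
  F → ,

Found common prefix 'F ( F' in productions for F

Answer: Yes, F has productions with common prefix 'F ( F'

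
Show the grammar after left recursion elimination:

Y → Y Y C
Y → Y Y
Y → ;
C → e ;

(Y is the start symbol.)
Y → ; Y'
Y' → Y C Y'
Y' → Y Y'
Y' → ε
C → e ;

Y is directly left-recursive. The standard transformation for
  A → A α₁ | ... | A α_m | β₁ | ... | β_n
is
  A  → β₁ A' | ... | β_n A'
  A' → α₁ A' | ... | α_m A' | ε

Y → ; becomes Y → ; Y'
Y → Y Y C becomes Y' → Y C Y'
Y → Y Y becomes Y' → Y Y'
Add Y' → ε

Productions for other non-terminals are unchanged:
  C → e ;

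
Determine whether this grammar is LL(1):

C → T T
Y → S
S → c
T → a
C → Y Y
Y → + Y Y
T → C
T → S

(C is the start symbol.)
Relevant sets:
  FIRST(T) = { '+', 'a', 'c' }
  FIRST(Y) = { '+', 'c' }
  FIRST(S) = { 'c' }
  FIRST(C) = { '+', 'a', 'c' }

For C:
  PREDICT(C → T T) = { '+', 'a', 'c' }
  PREDICT(C → Y Y) = { '+', 'c' }
For Y:
  PREDICT(Y → S) = { 'c' }
  PREDICT(Y → '+' Y Y) = { '+' }
For T:
  PREDICT(T → a) = { 'a' }
  PREDICT(T → C) = { '+', 'a', 'c' }
  PREDICT(T → S) = { 'c' }
S has a single production, so nothing to check there.

Conflict found: Predict set conflict for C: { '+', 'c' }
The grammar is NOT LL(1).

Answer: No. Predict set conflict for C: { '+', 'c' }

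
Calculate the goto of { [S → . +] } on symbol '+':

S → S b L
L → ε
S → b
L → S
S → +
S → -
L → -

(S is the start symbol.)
GOTO(I, '+') = CLOSURE({ [A → αX.β] : [A → α.Xβ] ∈ I, X = '+' })

Items with dot before '+', with the dot advanced:
  [S → . +] → [S → + .]
Closure adds nothing (no advanced item has the dot before a non-terminal).

GOTO = { [S → + .] }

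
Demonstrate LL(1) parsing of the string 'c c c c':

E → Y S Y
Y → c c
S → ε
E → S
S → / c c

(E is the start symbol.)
LL(1) parsing maintains a stack (initially the start symbol over $) and the input. At each step: if the stack top is a terminal, match it against the current input token; if it is a non-terminal N, replace it with the RHS of M[N, lookahead] (the unique production whose predict set contains the lookahead).

Stack is shown with the top on the left.

Stack      Input      Action
----------------------------
E $        c c c c $  output E → Y S Y
Y S Y $    c c c c $  output Y → c c
c c S Y $  c c c c $  match 'c'
c S Y $    c c c $    match 'c'
S Y $      c c $      output S → ε
Y $        c c $      output Y → c c
c c $      c c $      match 'c'
c $        c $        match 'c'
$          $          accept

The string is accepted.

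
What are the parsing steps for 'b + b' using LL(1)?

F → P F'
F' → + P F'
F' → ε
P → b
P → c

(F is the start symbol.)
LL(1) parsing maintains a stack (initially the start symbol over $) and the input. At each step: if the stack top is a terminal, match it against the current input token; if it is a non-terminal N, replace it with the RHS of M[N, lookahead] (the unique production whose predict set contains the lookahead).

Stack is shown with the top on the left.

Stack     Input    Action
-------------------------
F $       b + b $  output F → P F'
P F' $    b + b $  output P → b
b F' $    b + b $  match 'b'
F' $      + b $    output F' → + P F'
+ P F' $  + b $    match '+'
P F' $    b $      output P → b
b F' $    b $      match 'b'
F' $      $        output F' → ε
$         $        accept

The string is accepted.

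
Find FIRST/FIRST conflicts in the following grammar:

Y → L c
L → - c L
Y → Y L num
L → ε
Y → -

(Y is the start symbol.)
A FIRST/FIRST conflict occurs when two productions N → α and N → β for the same non-terminal have FIRST(α) ∩ FIRST(β) ≠ ∅ (with ε ∈ FIRST of a nullable right-hand side, so two nullable alternatives also conflict).

FIRST sets of the non-terminals at (or reachable through a nullable prefix from) the front of some alternative:
  FIRST(L) = { '-', ε }
  FIRST(Y) = { '-', 'c' }

Productions for Y:
  Y → L c: FIRST = { '-', 'c' }
  Y → Y L num: FIRST = { '-', 'c' }
  Y → -: FIRST = { '-' }
Productions for L:
  L → - c L: FIRST = { '-' }
  L → ε: FIRST = { ε }

Conflict for Y: Y → L c and Y → Y L num
  Overlap: { '-', 'c' }
Conflict for Y: Y → L c and Y → -
  Overlap: { '-' }
Conflict for Y: Y → Y L num and Y → -
  Overlap: { '-' }

Answer: Yes. Y → L c / Y → Y L num on { '-', 'c' }; Y → L c / Y → '-' on { '-' }; Y → Y L num / Y → '-' on { '-' }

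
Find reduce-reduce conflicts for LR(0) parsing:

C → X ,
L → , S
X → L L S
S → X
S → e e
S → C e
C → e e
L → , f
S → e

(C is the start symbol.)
Yes — I13: [C → e e .] vs [S → e e .]

Augment with C' → C and build the canonical LR(0) collection (I0 = CLOSURE({[C' → . C]}), then GOTO on every symbol after a dot until no new states appear). It has 17 states:
  I0: { [C → . X ,], [C → . e e], [C' → . C], [L → . , S], [L → . , f], [X → . L L S] }  — shift
  I1: { [C → . X ,], [C → . e e], [L → , . S], [L → , . f], [L → . , S], [L → . , f], [S → . C e], [S → . X], [S → . e e], [S → . e], [X → . L L S] }  — shift
  I2: { [C' → C .] }  — accept
  I3: { [L → . , S], [L → . , f], [X → L . L S] }  — shift
  I4: { [C → X . ,] }  — shift
  I5: { [C → e . e] }  — shift
  I6: { [C → e e .] }  — reduce
  I7: { [C → X , .] }  — reduce
  I8: { [C → . X ,], [C → . e e], [L → . , S], [L → . , f], [S → . C e], [S → . X], [S → . e e], [S → . e], [X → . L L S], [X → L L . S] }  — shift
  I9: { [S → C . e] }  — shift
  I10: { [X → L L S .] }  — reduce
  I11: { [C → X . ,], [S → X .] }  — shift, reduce
  I12: { [C → e . e], [S → e . e], [S → e .] }  — shift, reduce
  I13: { [C → e e .], [S → e e .] }  — 2 reduces
  I14: { [S → C e .] }  — reduce
  I15: { [L → , S .] }  — reduce
  I16: { [L → , f .] }  — reduce

I13 contains complete items [C → e e .], [S → e e .] — reduce-reduce conflict.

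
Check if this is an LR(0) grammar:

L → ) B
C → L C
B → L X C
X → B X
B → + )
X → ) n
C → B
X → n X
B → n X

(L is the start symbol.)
No. Reduce-reduce conflict: [B → n X .] and [X → n X .]

Augment with L' → L and build the canonical LR(0) collection (I0 = CLOSURE({[L' → . L]}), then GOTO on every symbol after a dot until no new states appear). It has 21 states:
  I0: { [L → . ) B], [L' → . L] }  — shift
  I1: { [B → . + )], [B → . L X C], [B → . n X], [L → ) . B], [L → . ) B] }  — shift
  I2: { [L' → L .] }  — accept
  I3: { [B → + . )] }  — shift
  I4: { [L → ) B .] }  — reduce
  I5: { [B → . + )], [B → . L X C], [B → . n X], [B → L . X C], [L → . ) B], [X → . ) n], [X → . B X], [X → . n X] }  — shift
  I6: { [B → . + )], [B → . L X C], [B → . n X], [B → n . X], [L → . ) B], [X → . ) n], [X → . B X], [X → . n X] }  — shift
  I7: { [B → . + )], [B → . L X C], [B → . n X], [L → ) . B], [L → . ) B], [X → ) . n] }  — shift
  I8: { [B → . + )], [B → . L X C], [B → . n X], [L → . ) B], [X → . ) n], [X → . B X], [X → . n X], [X → B . X] }  — shift
  I9: { [B → n X .] }  — reduce
  I10: { [B → . + )], [B → . L X C], [B → . n X], [B → n . X], [L → . ) B], [X → . ) n], [X → . B X], [X → . n X], [X → n . X] }  — shift
  I11: { [B → n X .], [X → n X .] }  — 2 reduces
  I12: { [X → B X .] }  — reduce
  I13: { [B → . + )], [B → . L X C], [B → . n X], [B → n . X], [L → . ) B], [X → ) n .], [X → . ) n], [X → . B X], [X → . n X] }  — shift, reduce
  I14: { [B → . + )], [B → . L X C], [B → . n X], [B → L X . C], [C → . B], [C → . L C], [L → . ) B] }  — shift
  I15: { [C → B .] }  — reduce
  I16: { [B → L X C .] }  — reduce
  I17: { [B → . + )], [B → . L X C], [B → . n X], [B → L . X C], [C → . B], [C → . L C], [C → L . C], [L → . ) B], [X → . ) n], [X → . B X], [X → . n X] }  — shift
  I18: { [B → . + )], [B → . L X C], [B → . n X], [C → B .], [L → . ) B], [X → . ) n], [X → . B X], [X → . n X], [X → B . X] }  — shift, reduce
  I19: { [C → L C .] }  — reduce
  I20: { [B → + ) .] }  — reduce

Conflict in state I11:
  Reduce-reduce conflict: [B → n X .] and [X → n X .]
So the grammar is NOT LR(0).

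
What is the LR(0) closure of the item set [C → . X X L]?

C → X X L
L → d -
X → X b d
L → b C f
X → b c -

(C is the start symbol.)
{ [C → . X X L], [X → . X b d], [X → . b c -] }

To compute CLOSURE, for each item [A → α.Bβ] where B is a non-terminal, add [B → .γ] for all productions B → γ; repeat for the newly added items until nothing changes.

Start with: [C → . X X L]
  [C → . X X L] has the dot before X: add [X → . X b d], [X → . b c -]
No further items can be added.

CLOSURE = { [C → . X X L], [X → . X b d], [X → . b c -] }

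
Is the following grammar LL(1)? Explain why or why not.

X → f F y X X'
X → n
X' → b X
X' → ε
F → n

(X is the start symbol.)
No. Predict set conflict for X': { 'b' }

A grammar is LL(1) if for each non-terminal N with multiple productions, the predict sets of those productions are pairwise disjoint, where PREDICT(N → α) = (FIRST(α) \ {ε}) ∪ (FOLLOW(N) if α ⇒* ε).

Relevant sets:
  FOLLOW(X') = { $, 'b' }

For X:
  PREDICT(X → f F y X X') = { 'f' }
  PREDICT(X → n) = { 'n' }
For X':
  PREDICT(X' → b X) = { 'b' }
  PREDICT(X' → ε) = { $, 'b' }
F has a single production, so nothing to check there.

Conflict found: Predict set conflict for X': { 'b' }
The grammar is NOT LL(1).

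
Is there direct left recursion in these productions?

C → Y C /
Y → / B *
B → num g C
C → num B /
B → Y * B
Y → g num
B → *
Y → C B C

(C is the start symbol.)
C → Y C /: starts with Y
Y → / B *: starts with '/'
B → num g C: starts with num
C → num B /: starts with num
B → Y * B: starts with Y
Y → g num: starts with g
B → *: starts with '*'
Y → C B C: starts with C

No direct left recursion found.

Answer: No direct left recursion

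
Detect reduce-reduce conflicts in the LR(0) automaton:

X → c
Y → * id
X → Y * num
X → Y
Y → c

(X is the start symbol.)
A reduce-reduce conflict occurs when an LR(0) state has two complete items [A → α .] and [B → β .] — both call for a reduction, and with no lookahead the parser cannot choose between them.

Augment with X' → X and build the canonical LR(0) collection (I0 = CLOSURE({[X' → . X]}), then GOTO on every symbol after a dot until no new states appear). It has 8 states:
  I0: { [X → . Y * num], [X → . Y], [X → . c], [X' → . X], [Y → . * id], [Y → . c] }  — shift
  I1: { [Y → * . id] }  — shift
  I2: { [X' → X .] }  — accept
  I3: { [X → Y . * num], [X → Y .] }  — shift, reduce
  I4: { [X → c .], [Y → c .] }  — 2 reduces
  I5: { [X → Y * . num] }  — shift
  I6: { [X → Y * num .] }  — reduce
  I7: { [Y → * id .] }  — reduce

I4 contains complete items [X → c .], [Y → c .] — reduce-reduce conflict.

Answer: Yes — I4: [X → c .] vs [Y → c .]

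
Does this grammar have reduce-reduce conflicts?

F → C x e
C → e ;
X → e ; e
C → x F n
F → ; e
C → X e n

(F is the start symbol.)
No reduce-reduce conflicts

Augment with F' → F and build the canonical LR(0) collection (I0 = CLOSURE({[F' → . F]}), then GOTO on every symbol after a dot until no new states appear). It has 16 states:
  I0: { [C → . X e n], [C → . e ;], [C → . x F n], [F → . ; e], [F → . C x e], [F' → . F], [X → . e ; e] }  — shift
  I1: { [F → ; . e] }  — shift
  I2: { [F → C . x e] }  — shift
  I3: { [F' → F .] }  — accept
  I4: { [C → X . e n] }  — shift
  I5: { [C → e . ;], [X → e . ; e] }  — shift
  I6: { [C → . X e n], [C → . e ;], [C → . x F n], [C → x . F n], [F → . ; e], [F → . C x e], [X → . e ; e] }  — shift
  I7: { [C → x F . n] }  — shift
  I8: { [C → x F n .] }  — reduce
  I9: { [C → e ; .], [X → e ; . e] }  — shift, reduce
  I10: { [X → e ; e .] }  — reduce
  I11: { [C → X e . n] }  — shift
  I12: { [C → X e n .] }  — reduce
  I13: { [F → C x . e] }  — shift
  I14: { [F → C x e .] }  — reduce
  I15: { [F → ; e .] }  — reduce

No state contains more than one complete item.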